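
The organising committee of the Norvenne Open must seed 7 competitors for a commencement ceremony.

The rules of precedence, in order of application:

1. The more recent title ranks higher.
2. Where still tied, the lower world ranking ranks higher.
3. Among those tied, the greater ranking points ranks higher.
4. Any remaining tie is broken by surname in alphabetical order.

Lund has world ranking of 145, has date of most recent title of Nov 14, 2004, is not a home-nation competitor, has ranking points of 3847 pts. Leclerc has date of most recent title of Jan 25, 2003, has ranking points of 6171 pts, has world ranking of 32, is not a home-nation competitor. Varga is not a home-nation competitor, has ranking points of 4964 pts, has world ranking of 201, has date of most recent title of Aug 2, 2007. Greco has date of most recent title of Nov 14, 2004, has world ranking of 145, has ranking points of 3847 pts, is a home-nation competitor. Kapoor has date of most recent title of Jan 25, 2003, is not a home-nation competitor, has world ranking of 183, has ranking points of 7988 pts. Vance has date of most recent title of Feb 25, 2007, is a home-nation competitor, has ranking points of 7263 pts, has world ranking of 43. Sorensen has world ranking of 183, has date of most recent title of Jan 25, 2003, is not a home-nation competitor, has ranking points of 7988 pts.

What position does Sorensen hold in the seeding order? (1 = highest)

By date of most recent title (later first): Varga (Aug 2, 2007); then Vance (Feb 25, 2007); then Greco and Lund (both Nov 14, 2004); then Leclerc, Kapoor and Sorensen (each Jan 25, 2003).
Greco and Lund both have world ranking 145, so the next rule applies.
Greco and Lund both have ranking points 3847 pts, so the next rule applies.
Among Greco and Lund, alphabetically by surname: Greco before Lund.
Among Leclerc, Kapoor and Sorensen, by world ranking (lower first): Leclerc (32) before Kapoor and Sorensen (183).
Kapoor and Sorensen both have ranking points 7988 pts, so the next rule applies.
Among Kapoor and Sorensen, alphabetically by surname: Kapoor before Sorensen.
Order: Varga, Vance, Greco, Lund, Leclerc, Kapoor, Sorensen. So position 7.

7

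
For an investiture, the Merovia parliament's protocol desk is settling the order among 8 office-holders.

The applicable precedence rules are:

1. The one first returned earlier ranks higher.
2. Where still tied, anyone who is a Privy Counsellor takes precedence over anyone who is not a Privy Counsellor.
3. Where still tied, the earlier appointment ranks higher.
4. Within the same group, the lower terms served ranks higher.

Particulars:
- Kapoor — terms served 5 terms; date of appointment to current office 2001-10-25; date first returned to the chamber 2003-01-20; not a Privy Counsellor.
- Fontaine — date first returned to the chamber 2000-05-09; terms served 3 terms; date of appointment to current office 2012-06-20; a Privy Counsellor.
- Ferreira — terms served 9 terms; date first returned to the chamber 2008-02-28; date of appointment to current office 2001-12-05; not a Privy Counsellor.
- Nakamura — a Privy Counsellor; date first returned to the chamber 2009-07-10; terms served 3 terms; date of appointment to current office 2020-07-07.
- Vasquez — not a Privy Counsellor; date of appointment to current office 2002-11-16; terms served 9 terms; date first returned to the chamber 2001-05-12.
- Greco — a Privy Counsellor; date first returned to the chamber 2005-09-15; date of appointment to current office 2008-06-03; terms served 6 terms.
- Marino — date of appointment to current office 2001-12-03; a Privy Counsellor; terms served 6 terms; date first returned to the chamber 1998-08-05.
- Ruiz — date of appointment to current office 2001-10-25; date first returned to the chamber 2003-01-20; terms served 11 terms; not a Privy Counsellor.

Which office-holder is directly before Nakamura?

Ferreira

By date first returned to the chamber (earlier first): Marino (1998-08-05); then Fontaine (2000-05-09); then Vasquez (2001-05-12); then Kapoor and Ruiz (both 2003-01-20); then Greco (2005-09-15); then Ferreira (2008-02-28); then Nakamura (2009-07-10).
Kapoor and Ruiz are each not a Privy Counsellor, so the next rule applies.
Kapoor and Ruiz both have date of appointment to current office 2001-10-25, so the next rule applies.
Among Kapoor and Ruiz, by terms served (lower first): Kapoor (5 terms) before Ruiz (11 terms).
Order: Marino, Fontaine, Vasquez, Kapoor, Ruiz, Greco, Ferreira, Nakamura.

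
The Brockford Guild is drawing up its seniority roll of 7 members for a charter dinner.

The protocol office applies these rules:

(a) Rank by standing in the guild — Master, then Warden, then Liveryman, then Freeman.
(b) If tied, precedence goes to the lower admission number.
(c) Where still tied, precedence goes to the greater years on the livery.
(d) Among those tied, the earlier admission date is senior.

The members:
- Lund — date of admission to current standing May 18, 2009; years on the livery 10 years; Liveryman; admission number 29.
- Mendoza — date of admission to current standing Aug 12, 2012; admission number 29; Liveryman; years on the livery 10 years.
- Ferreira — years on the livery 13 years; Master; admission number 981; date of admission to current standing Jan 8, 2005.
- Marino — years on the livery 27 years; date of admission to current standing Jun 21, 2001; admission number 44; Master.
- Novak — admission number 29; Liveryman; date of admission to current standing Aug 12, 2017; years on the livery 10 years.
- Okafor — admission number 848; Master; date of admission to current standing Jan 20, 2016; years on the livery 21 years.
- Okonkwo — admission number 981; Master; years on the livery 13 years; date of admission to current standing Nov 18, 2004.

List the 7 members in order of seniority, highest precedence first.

By standing in the guild: Marino, Okafor, Okonkwo and Ferreira (Master); then Lund, Mendoza and Novak (Liveryman).
Among Marino, Okafor, Okonkwo and Ferreira, by admission number (lower first): Marino (44) before Okafor (848) before Okonkwo and Ferreira (981).
Okonkwo and Ferreira both have years on the livery 13 years, so the next rule applies.
Among Okonkwo and Ferreira, by date of admission to current standing (earlier first): Okonkwo (Nov 18, 2004) before Ferreira (Jan 8, 2005).
Lund, Mendoza and Novak all have admission number 29, so the next rule applies.
Lund, Mendoza and Novak all have years on the livery 10 years, so the next rule applies.
Among Lund, Mendoza and Novak, by date of admission to current standing (earlier first): Lund (May 18, 2009) before Mendoza (Aug 12, 2012) before Novak (Aug 12, 2017).
Full order: Marino, Okafor, Okonkwo, Ferreira, Lund, Mendoza, Novak.

Marino, Okafor, Okonkwo, Ferreira, Lund, Mendoza, Novak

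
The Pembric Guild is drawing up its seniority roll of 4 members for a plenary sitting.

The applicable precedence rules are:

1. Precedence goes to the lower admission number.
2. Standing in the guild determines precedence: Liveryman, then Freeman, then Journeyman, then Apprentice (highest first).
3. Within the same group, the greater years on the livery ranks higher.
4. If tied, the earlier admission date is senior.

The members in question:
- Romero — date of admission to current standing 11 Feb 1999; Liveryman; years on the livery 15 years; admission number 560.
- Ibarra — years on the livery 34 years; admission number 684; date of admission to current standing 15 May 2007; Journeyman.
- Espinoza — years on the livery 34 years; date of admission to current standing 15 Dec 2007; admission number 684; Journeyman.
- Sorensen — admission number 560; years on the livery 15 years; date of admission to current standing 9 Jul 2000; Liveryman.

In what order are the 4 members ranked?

Romero, Sorensen, Ibarra, Espinoza

By admission number (lower first): Romero and Sorensen (both 560); then Ibarra and Espinoza (both 684).
Romero and Sorensen are each Liveryman, so the next rule applies.
Romero and Sorensen both have years on the livery 15 years, so the next rule applies.
Among Romero and Sorensen, by date of admission to current standing (earlier first): Romero (11 Feb 1999) before Sorensen (9 Jul 2000).
Ibarra and Espinoza are each Journeyman, so the next rule applies.
Ibarra and Espinoza both have years on the livery 34 years, so the next rule applies.
Among Ibarra and Espinoza, by date of admission to current standing (earlier first): Ibarra (15 May 2007) before Espinoza (15 Dec 2007).
Full order: Romero, Sorensen, Ibarra, Espinoza.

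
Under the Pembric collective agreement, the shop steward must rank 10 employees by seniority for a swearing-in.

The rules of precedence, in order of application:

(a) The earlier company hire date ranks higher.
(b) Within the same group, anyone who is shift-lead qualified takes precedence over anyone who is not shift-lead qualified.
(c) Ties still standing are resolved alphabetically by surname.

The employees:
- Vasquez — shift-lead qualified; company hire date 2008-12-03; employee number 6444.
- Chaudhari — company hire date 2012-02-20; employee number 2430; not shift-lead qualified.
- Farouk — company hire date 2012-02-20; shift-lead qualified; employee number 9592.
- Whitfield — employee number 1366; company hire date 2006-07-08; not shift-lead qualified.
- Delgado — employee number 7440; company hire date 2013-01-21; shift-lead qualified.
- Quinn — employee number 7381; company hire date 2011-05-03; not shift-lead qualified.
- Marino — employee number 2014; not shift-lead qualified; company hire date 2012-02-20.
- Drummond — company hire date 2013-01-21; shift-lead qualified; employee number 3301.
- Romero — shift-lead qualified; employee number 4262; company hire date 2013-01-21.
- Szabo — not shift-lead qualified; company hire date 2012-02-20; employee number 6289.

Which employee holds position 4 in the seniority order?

By company hire date (earlier first): Whitfield (2006-07-08); then Vasquez (2008-12-03); then Quinn (2011-05-03); then Farouk, Chaudhari, Marino and Szabo (each 2012-02-20); then Delgado, Drummond and Romero (each 2013-01-21).
Among Farouk, Chaudhari, Marino and Szabo, shift-lead qualified before not shift-lead qualified: Farouk (shift-lead qualified) before Chaudhari, Marino and Szabo (not shift-lead qualified).
Among Chaudhari, Marino and Szabo, alphabetically by surname: Chaudhari before Marino before Szabo.
Delgado, Drummond and Romero are each shift-lead qualified, so the next rule applies.
Among Delgado, Drummond and Romero, alphabetically by surname: Delgado before Drummond before Romero.
Order: Whitfield, Vasquez, Quinn, Farouk, Chaudhari, Marino, Szabo, Delgado, Drummond, Romero.

Farouk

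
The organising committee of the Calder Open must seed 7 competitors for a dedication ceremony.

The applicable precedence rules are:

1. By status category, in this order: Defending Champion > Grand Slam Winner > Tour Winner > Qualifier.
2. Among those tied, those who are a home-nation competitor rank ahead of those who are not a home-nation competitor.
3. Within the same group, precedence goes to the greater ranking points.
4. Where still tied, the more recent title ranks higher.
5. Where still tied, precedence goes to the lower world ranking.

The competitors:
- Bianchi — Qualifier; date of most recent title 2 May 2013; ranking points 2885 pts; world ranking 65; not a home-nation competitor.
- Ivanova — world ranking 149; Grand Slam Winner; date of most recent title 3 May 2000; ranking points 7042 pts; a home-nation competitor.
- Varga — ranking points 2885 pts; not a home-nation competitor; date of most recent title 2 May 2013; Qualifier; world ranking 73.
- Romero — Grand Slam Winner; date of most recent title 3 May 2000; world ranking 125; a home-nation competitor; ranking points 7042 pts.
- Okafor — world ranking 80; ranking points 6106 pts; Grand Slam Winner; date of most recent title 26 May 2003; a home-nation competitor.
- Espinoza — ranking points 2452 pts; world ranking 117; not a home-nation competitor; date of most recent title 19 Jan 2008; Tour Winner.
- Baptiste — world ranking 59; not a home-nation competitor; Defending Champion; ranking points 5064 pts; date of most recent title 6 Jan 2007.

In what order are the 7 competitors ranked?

Baptiste, Romero, Ivanova, Okafor, Espinoza, Bianchi, Varga

By status category: Baptiste (Defending Champion); then Romero, Ivanova and Okafor (Grand Slam Winner); then Espinoza (Tour Winner); then Bianchi and Varga (Qualifier).
Romero, Ivanova and Okafor are each a home-nation competitor, so the next rule applies.
Among Romero, Ivanova and Okafor, by ranking points (higher first): Romero and Ivanova (7042 pts) before Okafor (6106 pts).
Romero and Ivanova both have date of most recent title 3 May 2000, so the next rule applies.
Among Romero and Ivanova, by world ranking (lower first): Romero (125) before Ivanova (149).
Bianchi and Varga are each not a home-nation competitor, so the next rule applies.
Bianchi and Varga both have ranking points 2885 pts, so the next rule applies.
Bianchi and Varga both have date of most recent title 2 May 2013, so the next rule applies.
Among Bianchi and Varga, by world ranking (lower first): Bianchi (65) before Varga (73).
Full order: Baptiste, Romero, Ivanova, Okafor, Espinoza, Bianchi, Varga.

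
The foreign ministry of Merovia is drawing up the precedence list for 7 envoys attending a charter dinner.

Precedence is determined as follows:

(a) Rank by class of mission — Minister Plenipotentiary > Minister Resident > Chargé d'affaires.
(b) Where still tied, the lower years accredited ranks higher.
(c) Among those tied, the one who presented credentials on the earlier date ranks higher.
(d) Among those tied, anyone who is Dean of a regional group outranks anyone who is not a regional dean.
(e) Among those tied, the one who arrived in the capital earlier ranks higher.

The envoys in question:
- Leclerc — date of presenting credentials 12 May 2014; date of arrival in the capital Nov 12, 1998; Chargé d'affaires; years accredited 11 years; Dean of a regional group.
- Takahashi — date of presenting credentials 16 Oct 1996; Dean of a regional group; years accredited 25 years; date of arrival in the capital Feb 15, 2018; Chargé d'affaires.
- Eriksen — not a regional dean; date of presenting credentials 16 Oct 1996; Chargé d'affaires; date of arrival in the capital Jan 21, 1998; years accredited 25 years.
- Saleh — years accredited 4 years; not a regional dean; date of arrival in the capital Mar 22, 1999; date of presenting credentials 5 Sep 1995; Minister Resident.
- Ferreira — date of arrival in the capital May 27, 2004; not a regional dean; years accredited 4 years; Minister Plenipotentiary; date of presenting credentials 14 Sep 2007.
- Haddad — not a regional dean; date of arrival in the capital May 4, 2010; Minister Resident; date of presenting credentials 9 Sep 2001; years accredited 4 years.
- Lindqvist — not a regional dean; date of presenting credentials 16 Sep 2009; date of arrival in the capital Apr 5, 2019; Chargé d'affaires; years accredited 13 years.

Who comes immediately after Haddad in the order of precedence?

By class of mission: Ferreira (Minister Plenipotentiary); then Saleh and Haddad (Minister Resident); then Leclerc, Lindqvist, Takahashi and Eriksen (Chargé d'affaires).
Saleh and Haddad both have years accredited 4 years, so the next rule applies.
Among Saleh and Haddad, by date of presenting credentials (earlier first): Saleh (5 Sep 1995) before Haddad (9 Sep 2001).
Among Leclerc, Lindqvist, Takahashi and Eriksen, by years accredited (lower first): Leclerc (11 years) before Lindqvist (13 years) before Takahashi and Eriksen (25 years).
Takahashi and Eriksen both have date of presenting credentials 16 Oct 1996, so the next rule applies.
Among Takahashi and Eriksen, Dean of a regional group before not a regional dean: Takahashi (Dean of a regional group) before Eriksen (not a regional dean).
Order: Ferreira, Saleh, Haddad, Leclerc, Lindqvist, Takahashi, Eriksen.

Leclerc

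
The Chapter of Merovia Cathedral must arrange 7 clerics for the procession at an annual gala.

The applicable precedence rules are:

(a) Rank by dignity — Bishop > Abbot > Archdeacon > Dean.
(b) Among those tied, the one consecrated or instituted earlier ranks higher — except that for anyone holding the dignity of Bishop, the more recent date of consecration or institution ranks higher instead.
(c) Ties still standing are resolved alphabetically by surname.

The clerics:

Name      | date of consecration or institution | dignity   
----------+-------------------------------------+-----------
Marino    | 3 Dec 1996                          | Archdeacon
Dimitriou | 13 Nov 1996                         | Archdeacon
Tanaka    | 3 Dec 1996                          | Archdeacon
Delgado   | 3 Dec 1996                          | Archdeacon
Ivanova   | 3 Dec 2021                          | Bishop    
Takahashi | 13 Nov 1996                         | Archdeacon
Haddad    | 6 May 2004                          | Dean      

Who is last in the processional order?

By dignity: Ivanova (Bishop); then Dimitriou, Takahashi, Delgado, Marino and Tanaka (Archdeacon); then Haddad (Dean).
Among Dimitriou, Takahashi, Delgado, Marino and Tanaka, by date of consecration or institution (earlier first): Dimitriou and Takahashi (13 Nov 1996) before Delgado, Marino and Tanaka (3 Dec 1996).
Among Dimitriou and Takahashi, alphabetically by surname: Dimitriou before Takahashi.
Among Delgado, Marino and Tanaka, alphabetically by surname: Delgado before Marino before Tanaka.
Order: Ivanova, Dimitriou, Takahashi, Delgado, Marino, Tanaka, Haddad.

Haddad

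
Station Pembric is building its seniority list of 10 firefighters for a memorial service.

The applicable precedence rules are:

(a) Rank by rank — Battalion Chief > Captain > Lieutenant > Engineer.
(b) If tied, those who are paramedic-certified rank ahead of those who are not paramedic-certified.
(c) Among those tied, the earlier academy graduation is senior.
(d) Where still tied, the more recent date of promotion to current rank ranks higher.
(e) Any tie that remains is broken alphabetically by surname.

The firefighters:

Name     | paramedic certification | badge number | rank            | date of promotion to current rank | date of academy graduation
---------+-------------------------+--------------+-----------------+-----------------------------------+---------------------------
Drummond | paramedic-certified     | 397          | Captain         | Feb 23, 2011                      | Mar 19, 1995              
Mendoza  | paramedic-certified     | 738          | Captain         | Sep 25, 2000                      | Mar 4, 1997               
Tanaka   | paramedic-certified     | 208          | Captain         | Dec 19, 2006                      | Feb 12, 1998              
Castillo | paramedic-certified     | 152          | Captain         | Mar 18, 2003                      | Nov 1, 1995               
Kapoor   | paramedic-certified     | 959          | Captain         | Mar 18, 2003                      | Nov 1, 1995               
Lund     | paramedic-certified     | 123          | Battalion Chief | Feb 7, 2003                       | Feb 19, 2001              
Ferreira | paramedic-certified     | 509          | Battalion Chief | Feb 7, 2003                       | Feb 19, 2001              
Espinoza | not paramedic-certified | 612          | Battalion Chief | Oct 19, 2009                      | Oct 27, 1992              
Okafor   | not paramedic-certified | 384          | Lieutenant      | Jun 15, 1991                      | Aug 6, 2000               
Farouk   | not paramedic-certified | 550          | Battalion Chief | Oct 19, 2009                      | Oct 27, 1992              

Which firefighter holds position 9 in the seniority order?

Tanaka

By rank: Ferreira, Lund, Espinoza and Farouk (Battalion Chief); then Drummond, Castillo, Kapoor, Mendoza and Tanaka (Captain); then Okafor (Lieutenant).
Among Ferreira, Lund, Espinoza and Farouk, paramedic-certified before not paramedic-certified: Ferreira and Lund (paramedic-certified) before Espinoza and Farouk (not paramedic-certified).
Ferreira and Lund both have date of academy graduation Feb 19, 2001, so the next rule applies.
Ferreira and Lund both have date of promotion to current rank Feb 7, 2003, so the next rule applies.
Among Ferreira and Lund, alphabetically by surname: Ferreira before Lund.
Espinoza and Farouk both have date of academy graduation Oct 27, 1992, so the next rule applies.
Espinoza and Farouk both have date of promotion to current rank Oct 19, 2009, so the next rule applies.
Among Espinoza and Farouk, alphabetically by surname: Espinoza before Farouk.
Drummond, Castillo, Kapoor, Mendoza and Tanaka are each paramedic-certified, so the next rule applies.
Among Drummond, Castillo, Kapoor, Mendoza and Tanaka, by date of academy graduation (earlier first): Drummond (Mar 19, 1995) before Castillo and Kapoor (Nov 1, 1995) before Mendoza (Mar 4, 1997) before Tanaka (Feb 12, 1998).
Castillo and Kapoor both have date of promotion to current rank Mar 18, 2003, so the next rule applies.
Among Castillo and Kapoor, alphabetically by surname: Castillo before Kapoor.
Order: Ferreira, Lund, Espinoza, Farouk, Drummond, Castillo, Kapoor, Mendoza, Tanaka, Okafor.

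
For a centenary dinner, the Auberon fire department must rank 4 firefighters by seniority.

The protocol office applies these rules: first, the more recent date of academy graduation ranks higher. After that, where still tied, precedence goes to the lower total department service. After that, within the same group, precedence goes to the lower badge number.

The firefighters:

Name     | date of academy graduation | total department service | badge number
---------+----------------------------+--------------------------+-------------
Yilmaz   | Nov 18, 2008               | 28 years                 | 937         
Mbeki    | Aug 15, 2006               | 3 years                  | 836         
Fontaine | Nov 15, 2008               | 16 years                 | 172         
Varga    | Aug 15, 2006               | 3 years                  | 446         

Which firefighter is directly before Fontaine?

By date of academy graduation (later first): Yilmaz (Nov 18, 2008); then Fontaine (Nov 15, 2008); then Varga and Mbeki (both Aug 15, 2006).
Varga and Mbeki both have total department service 3 years, so the next rule applies.
Among Varga and Mbeki, by badge number (lower first): Varga (446) before Mbeki (836).
Order: Yilmaz, Fontaine, Varga, Mbeki.

Yilmaz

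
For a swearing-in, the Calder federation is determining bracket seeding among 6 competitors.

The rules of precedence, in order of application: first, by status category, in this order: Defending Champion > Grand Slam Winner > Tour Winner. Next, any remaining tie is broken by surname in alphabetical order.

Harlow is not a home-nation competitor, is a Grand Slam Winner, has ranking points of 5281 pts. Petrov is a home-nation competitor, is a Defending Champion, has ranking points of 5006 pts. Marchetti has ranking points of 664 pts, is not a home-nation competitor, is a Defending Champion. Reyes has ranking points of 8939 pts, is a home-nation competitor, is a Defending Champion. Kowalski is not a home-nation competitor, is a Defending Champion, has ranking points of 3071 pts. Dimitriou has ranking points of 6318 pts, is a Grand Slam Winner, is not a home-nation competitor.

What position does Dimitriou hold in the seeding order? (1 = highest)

5

By status category: Kowalski, Marchetti, Petrov and Reyes (Defending Champion); then Dimitriou and Harlow (Grand Slam Winner).
Among Kowalski, Marchetti, Petrov and Reyes, alphabetically by surname: Kowalski before Marchetti before Petrov before Reyes.
Among Dimitriou and Harlow, alphabetically by surname: Dimitriou before Harlow.
Order: Kowalski, Marchetti, Petrov, Reyes, Dimitriou, Harlow. So position 5.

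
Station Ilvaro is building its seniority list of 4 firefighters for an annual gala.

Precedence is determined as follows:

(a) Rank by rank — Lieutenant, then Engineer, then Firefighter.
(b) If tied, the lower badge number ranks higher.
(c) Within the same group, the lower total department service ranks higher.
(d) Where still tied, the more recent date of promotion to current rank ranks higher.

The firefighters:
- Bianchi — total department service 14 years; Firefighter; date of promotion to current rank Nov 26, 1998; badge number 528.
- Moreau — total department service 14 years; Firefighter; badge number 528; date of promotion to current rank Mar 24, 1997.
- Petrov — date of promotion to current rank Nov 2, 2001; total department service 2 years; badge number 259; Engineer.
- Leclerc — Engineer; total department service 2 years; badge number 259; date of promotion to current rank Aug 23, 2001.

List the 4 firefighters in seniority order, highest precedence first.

Petrov, Leclerc, Bianchi, Moreau

By rank: Petrov and Leclerc (Engineer); then Bianchi and Moreau (Firefighter).
Petrov and Leclerc both have badge number 259, so the next rule applies.
Petrov and Leclerc both have total department service 2 years, so the next rule applies.
Among Petrov and Leclerc, by date of promotion to current rank (later first): Petrov (Nov 2, 2001) before Leclerc (Aug 23, 2001).
Bianchi and Moreau both have badge number 528, so the next rule applies.
Bianchi and Moreau both have total department service 14 years, so the next rule applies.
Among Bianchi and Moreau, by date of promotion to current rank (later first): Bianchi (Nov 26, 1998) before Moreau (Mar 24, 1997).
Full order: Petrov, Leclerc, Bianchi, Moreau.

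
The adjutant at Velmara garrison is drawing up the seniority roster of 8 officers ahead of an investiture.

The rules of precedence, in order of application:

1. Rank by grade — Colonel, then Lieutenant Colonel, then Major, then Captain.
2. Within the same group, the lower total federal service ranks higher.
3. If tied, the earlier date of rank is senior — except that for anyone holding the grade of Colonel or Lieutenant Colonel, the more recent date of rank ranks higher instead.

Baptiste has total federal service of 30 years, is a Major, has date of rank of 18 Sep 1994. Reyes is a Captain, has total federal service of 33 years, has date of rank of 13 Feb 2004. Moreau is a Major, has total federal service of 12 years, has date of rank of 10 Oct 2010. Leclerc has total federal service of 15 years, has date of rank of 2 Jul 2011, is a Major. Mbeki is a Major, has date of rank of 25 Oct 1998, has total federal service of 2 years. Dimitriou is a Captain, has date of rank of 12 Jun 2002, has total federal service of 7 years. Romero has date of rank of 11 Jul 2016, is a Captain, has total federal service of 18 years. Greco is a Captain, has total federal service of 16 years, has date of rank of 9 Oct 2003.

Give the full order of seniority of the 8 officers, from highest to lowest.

By grade: Mbeki, Moreau, Leclerc and Baptiste (Major); then Dimitriou, Greco, Romero and Reyes (Captain).
Among Mbeki, Moreau, Leclerc and Baptiste, by total federal service (lower first): Mbeki (2 years) before Moreau (12 years) before Leclerc (15 years) before Baptiste (30 years).
Among Dimitriou, Greco, Romero and Reyes, by total federal service (lower first): Dimitriou (7 years) before Greco (16 years) before Romero (18 years) before Reyes (33 years).
Full order: Mbeki, Moreau, Leclerc, Baptiste, Dimitriou, Greco, Romero, Reyes.

Mbeki, Moreau, Leclerc, Baptiste, Dimitriou, Greco, Romero, Reyes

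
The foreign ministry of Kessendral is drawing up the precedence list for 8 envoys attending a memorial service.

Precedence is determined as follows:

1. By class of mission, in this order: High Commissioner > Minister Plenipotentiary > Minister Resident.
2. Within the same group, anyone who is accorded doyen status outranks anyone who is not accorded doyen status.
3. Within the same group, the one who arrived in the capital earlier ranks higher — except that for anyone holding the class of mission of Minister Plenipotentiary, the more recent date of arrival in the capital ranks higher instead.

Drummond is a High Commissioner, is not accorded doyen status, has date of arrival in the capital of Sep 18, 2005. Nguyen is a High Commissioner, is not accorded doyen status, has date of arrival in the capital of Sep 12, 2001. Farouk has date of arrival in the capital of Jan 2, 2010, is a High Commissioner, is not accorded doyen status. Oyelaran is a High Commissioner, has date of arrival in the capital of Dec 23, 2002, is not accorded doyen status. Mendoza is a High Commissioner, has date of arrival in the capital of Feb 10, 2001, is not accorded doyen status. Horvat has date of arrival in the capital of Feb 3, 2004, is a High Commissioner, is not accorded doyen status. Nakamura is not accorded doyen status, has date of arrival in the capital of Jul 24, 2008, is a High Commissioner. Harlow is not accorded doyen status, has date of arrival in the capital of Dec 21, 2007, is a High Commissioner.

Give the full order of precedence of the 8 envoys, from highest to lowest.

Mendoza, Nguyen, Oyelaran, Horvat, Drummond, Harlow, Nakamura, Farouk

By class of mission: Mendoza, Nguyen, Oyelaran, Horvat, Drummond, Harlow, Nakamura and Farouk (High Commissioner).
Mendoza, Nguyen, Oyelaran, Horvat, Drummond, Harlow, Nakamura and Farouk are each not accorded doyen status, so the next rule applies.
Among Mendoza, Nguyen, Oyelaran, Horvat, Drummond, Harlow, Nakamura and Farouk, by date of arrival in the capital (earlier first): Mendoza (Feb 10, 2001) before Nguyen (Sep 12, 2001) before Oyelaran (Dec 23, 2002) before Horvat (Feb 3, 2004) before Drummond (Sep 18, 2005) before Harlow (Dec 21, 2007) before Nakamura (Jul 24, 2008) before Farouk (Jan 2, 2010).
Full order: Mendoza, Nguyen, Oyelaran, Horvat, Drummond, Harlow, Nakamura, Farouk.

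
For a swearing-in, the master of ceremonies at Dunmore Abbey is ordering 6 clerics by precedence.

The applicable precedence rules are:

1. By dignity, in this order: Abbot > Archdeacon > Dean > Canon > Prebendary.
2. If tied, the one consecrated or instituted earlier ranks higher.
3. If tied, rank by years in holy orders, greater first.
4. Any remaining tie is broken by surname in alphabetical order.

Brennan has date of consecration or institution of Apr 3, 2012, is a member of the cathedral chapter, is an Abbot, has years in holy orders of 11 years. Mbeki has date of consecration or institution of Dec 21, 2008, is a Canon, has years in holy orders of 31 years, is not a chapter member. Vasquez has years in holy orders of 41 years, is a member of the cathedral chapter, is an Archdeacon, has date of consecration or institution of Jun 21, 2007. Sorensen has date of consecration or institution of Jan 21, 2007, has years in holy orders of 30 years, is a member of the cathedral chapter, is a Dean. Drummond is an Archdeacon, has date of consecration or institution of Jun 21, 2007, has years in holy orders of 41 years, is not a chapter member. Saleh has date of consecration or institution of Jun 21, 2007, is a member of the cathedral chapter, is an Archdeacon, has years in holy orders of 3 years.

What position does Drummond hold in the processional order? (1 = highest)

By dignity: Brennan (Abbot); then Drummond, Vasquez and Saleh (Archdeacon); then Sorensen (Dean); then Mbeki (Canon).
Drummond, Vasquez and Saleh all have date of consecration or institution Jun 21, 2007, so the next rule applies.
Among Drummond, Vasquez and Saleh, by years in holy orders (higher first): Drummond and Vasquez (41 years) before Saleh (3 years).
Among Drummond and Vasquez, alphabetically by surname: Drummond before Vasquez.
Order: Brennan, Drummond, Vasquez, Saleh, Sorensen, Mbeki. So position 2.

2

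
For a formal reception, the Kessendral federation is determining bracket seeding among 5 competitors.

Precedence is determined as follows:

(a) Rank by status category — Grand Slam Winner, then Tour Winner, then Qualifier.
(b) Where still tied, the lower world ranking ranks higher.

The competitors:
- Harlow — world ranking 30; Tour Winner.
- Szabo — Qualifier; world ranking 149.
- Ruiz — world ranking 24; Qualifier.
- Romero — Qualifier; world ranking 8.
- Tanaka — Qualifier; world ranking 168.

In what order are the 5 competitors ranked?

By status category: Harlow (Tour Winner); then Romero, Ruiz, Szabo and Tanaka (Qualifier).
Among Romero, Ruiz, Szabo and Tanaka, by world ranking (lower first): Romero (8) before Ruiz (24) before Szabo (149) before Tanaka (168).
Full order: Harlow, Romero, Ruiz, Szabo, Tanaka.

Harlow, Romero, Ruiz, Szabo, Tanaka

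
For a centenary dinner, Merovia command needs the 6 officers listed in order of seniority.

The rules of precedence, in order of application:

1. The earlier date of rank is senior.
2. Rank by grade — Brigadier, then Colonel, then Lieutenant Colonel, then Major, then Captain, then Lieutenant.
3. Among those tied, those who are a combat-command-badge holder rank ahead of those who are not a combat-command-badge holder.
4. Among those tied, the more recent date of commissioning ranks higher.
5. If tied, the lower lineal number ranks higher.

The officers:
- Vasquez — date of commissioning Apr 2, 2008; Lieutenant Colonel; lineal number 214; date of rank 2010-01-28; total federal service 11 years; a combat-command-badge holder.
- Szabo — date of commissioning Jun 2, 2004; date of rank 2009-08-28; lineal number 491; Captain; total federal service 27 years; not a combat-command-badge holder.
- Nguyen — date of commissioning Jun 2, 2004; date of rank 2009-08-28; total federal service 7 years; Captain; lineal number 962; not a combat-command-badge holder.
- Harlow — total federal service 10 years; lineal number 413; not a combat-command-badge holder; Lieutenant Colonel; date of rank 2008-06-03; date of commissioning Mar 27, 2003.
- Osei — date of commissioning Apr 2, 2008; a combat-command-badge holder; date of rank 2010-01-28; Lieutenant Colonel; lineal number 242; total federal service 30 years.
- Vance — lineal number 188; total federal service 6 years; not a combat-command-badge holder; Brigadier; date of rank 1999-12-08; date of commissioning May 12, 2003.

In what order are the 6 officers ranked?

Vance, Harlow, Szabo, Nguyen, Vasquez, Osei

By date of rank (earlier first): Vance (1999-12-08); then Harlow (2008-06-03); then Szabo and Nguyen (both 2009-08-28); then Vasquez and Osei (both 2010-01-28).
Szabo and Nguyen are each Captain, so the next rule applies.
Szabo and Nguyen are each not a combat-command-badge holder, so the next rule applies.
Szabo and Nguyen both have date of commissioning Jun 2, 2004, so the next rule applies.
Among Szabo and Nguyen, by lineal number (lower first): Szabo (491) before Nguyen (962).
Vasquez and Osei are each Lieutenant Colonel, so the next rule applies.
Vasquez and Osei are each a combat-command-badge holder, so the next rule applies.
Vasquez and Osei both have date of commissioning Apr 2, 2008, so the next rule applies.
Among Vasquez and Osei, by lineal number (lower first): Vasquez (214) before Osei (242).
Full order: Vance, Harlow, Szabo, Nguyen, Vasquez, Osei.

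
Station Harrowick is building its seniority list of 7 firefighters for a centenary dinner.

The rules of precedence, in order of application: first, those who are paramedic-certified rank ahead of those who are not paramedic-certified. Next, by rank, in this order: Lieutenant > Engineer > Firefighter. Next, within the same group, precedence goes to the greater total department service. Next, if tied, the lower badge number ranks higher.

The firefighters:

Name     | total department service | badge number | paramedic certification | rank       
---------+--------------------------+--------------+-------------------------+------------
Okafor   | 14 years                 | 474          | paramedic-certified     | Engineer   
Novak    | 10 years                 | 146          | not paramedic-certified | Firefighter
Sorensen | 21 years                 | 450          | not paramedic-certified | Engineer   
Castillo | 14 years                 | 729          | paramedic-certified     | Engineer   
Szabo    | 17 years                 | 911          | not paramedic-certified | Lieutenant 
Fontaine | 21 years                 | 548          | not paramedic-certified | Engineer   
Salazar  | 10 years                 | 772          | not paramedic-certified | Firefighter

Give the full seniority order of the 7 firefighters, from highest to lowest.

By the first rule: Okafor and Castillo (both paramedic-certified); then Szabo, Sorensen, Fontaine, Novak and Salazar (each not paramedic-certified).
Okafor and Castillo are each Engineer, so the next rule applies.
Okafor and Castillo both have total department service 14 years, so the next rule applies.
Among Okafor and Castillo, by badge number (lower first): Okafor (474) before Castillo (729).
Among Szabo, Sorensen, Fontaine, Novak and Salazar, by rank: Szabo (Lieutenant) before Sorensen and Fontaine (Engineer) before Novak and Salazar (Firefighter).
Sorensen and Fontaine both have total department service 21 years, so the next rule applies.
Among Sorensen and Fontaine, by badge number (lower first): Sorensen (450) before Fontaine (548).
Novak and Salazar both have total department service 10 years, so the next rule applies.
Among Novak and Salazar, by badge number (lower first): Novak (146) before Salazar (772).
Full order: Okafor, Castillo, Szabo, Sorensen, Fontaine, Novak, Salazar.

Okafor, Castillo, Szabo, Sorensen, Fontaine, Novak, Salazar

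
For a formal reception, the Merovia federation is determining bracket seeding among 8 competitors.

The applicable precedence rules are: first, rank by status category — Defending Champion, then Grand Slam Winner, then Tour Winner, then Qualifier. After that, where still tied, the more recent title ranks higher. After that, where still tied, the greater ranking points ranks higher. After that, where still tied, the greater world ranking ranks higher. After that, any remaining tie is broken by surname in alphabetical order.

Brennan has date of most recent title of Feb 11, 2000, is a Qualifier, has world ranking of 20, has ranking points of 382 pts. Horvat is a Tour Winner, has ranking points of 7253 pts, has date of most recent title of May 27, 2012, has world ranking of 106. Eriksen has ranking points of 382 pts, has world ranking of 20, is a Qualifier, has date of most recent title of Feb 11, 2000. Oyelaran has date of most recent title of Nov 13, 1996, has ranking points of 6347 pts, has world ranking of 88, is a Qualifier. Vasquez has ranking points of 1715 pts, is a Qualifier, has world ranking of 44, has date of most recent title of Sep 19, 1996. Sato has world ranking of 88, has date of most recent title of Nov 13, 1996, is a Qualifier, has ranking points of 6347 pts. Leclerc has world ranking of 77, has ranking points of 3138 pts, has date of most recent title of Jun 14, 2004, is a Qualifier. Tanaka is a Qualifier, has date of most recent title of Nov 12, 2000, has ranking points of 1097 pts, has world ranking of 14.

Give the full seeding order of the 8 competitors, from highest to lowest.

By status category: Horvat (Tour Winner); then Leclerc, Tanaka, Brennan, Eriksen, Oyelaran, Sato and Vasquez (Qualifier).
Among Leclerc, Tanaka, Brennan, Eriksen, Oyelaran, Sato and Vasquez, by date of most recent title (later first): Leclerc (Jun 14, 2004) before Tanaka (Nov 12, 2000) before Brennan and Eriksen (Feb 11, 2000) before Oyelaran and Sato (Nov 13, 1996) before Vasquez (Sep 19, 1996).
Brennan and Eriksen both have ranking points 382 pts, so the next rule applies.
Brennan and Eriksen both have world ranking 20, so the next rule applies.
Among Brennan and Eriksen, alphabetically by surname: Brennan before Eriksen.
Oyelaran and Sato both have ranking points 6347 pts, so the next rule applies.
Oyelaran and Sato both have world ranking 88, so the next rule applies.
Among Oyelaran and Sato, alphabetically by surname: Oyelaran before Sato.
Full order: Horvat, Leclerc, Tanaka, Brennan, Eriksen, Oyelaran, Sato, Vasquez.

Horvat, Leclerc, Tanaka, Brennan, Eriksen, Oyelaran, Sato, Vasquez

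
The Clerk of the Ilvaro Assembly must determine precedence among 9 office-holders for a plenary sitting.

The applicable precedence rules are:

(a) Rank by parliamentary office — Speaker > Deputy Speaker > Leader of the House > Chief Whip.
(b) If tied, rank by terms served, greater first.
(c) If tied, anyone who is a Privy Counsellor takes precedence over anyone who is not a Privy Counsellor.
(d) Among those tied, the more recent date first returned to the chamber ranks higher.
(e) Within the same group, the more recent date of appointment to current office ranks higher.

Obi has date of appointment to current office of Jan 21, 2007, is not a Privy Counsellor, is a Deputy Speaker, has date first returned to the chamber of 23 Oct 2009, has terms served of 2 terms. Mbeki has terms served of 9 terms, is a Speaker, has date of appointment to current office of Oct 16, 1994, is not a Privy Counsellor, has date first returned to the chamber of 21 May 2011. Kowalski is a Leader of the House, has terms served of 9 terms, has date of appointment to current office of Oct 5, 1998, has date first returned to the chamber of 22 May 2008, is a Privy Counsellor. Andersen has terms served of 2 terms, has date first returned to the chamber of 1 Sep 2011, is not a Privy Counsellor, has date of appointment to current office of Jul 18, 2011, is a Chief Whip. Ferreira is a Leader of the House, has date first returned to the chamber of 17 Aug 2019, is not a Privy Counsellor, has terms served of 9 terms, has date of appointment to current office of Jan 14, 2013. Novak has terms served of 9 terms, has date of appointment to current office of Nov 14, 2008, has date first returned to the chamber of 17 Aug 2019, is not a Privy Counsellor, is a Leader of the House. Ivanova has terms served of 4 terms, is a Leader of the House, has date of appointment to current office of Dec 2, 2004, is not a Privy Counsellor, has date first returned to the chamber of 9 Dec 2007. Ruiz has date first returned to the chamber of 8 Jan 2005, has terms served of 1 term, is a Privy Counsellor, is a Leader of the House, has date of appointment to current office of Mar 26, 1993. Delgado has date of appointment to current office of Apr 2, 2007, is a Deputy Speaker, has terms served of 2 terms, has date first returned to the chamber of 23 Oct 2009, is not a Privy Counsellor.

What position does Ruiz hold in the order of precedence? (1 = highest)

8

By parliamentary office: Mbeki (Speaker); then Delgado and Obi (Deputy Speaker); then Kowalski, Ferreira, Novak, Ivanova and Ruiz (Leader of the House); then Andersen (Chief Whip).
Delgado and Obi both have terms served 2 terms, so the next rule applies.
Delgado and Obi are each not a Privy Counsellor, so the next rule applies.
Delgado and Obi both have date first returned to the chamber 23 Oct 2009, so the next rule applies.
Among Delgado and Obi, by date of appointment to current office (later first): Delgado (Apr 2, 2007) before Obi (Jan 21, 2007).
Among Kowalski, Ferreira, Novak, Ivanova and Ruiz, by terms served (higher first): Kowalski, Ferreira and Novak (9 terms) before Ivanova (4 terms) before Ruiz (1 term).
Among Kowalski, Ferreira and Novak, a Privy Counsellor before not a Privy Counsellor: Kowalski (a Privy Counsellor) before Ferreira and Novak (not a Privy Counsellor).
Ferreira and Novak both have date first returned to the chamber 17 Aug 2019, so the next rule applies.
Among Ferreira and Novak, by date of appointment to current office (later first): Ferreira (Jan 14, 2013) before Novak (Nov 14, 2008).
Order: Mbeki, Delgado, Obi, Kowalski, Ferreira, Novak, Ivanova, Ruiz, Andersen. So position 8.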